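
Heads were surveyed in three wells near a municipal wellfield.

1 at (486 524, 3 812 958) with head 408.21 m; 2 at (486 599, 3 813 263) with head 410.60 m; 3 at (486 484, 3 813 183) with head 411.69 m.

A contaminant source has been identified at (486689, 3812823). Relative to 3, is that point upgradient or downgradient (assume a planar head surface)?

Three-point gradient (reference 1): Δ to 2 = (75, 305, +2.39), Δ to 3 = (-40, 225, +3.48).
∂h/∂x = -0.01801, ∂h/∂y = +0.01226 (det = 29075).
Head at (486689, 3812823) = 408.21 + (-0.01801)·(165) + (+0.01226)·(-135) = 403.58 m.
That is lower than the 411.69 m at 3, so the point is downgradient.

downgradient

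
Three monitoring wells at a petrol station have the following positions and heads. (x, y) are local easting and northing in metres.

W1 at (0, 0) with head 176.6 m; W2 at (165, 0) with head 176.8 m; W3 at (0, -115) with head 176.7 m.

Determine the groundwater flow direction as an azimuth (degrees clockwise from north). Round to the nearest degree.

306°

∂h/∂x = (176.8 − 176.6) / (165 − 0) = +0.001212
∂h/∂y = (176.7 − 176.6) / (-115 − 0) = -0.0008696
Flow direction (−∇h) has components (-0.001212 E, +0.0008696 N).
Azimuth = atan2(E, N) = atan2(-0.001212, +0.0008696) = 305.7° ≈ 306°.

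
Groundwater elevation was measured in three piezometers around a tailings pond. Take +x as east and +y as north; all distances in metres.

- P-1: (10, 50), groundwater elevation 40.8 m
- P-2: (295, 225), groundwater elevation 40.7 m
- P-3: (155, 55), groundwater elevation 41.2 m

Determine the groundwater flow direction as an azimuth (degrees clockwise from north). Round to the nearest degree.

331°

Three-point gradient (reference P-1): Δ to P-2 = (285, 175, -0.1), Δ to P-3 = (145, 5, +0.4).
∂h/∂x = +0.002944, ∂h/∂y = -0.005365 (det = -23950).
Flow direction (−∇h) has components (-0.002944 E, +0.005365 N).
Azimuth = atan2(E, N) = atan2(-0.002944, +0.005365) = 331.2° ≈ 331°.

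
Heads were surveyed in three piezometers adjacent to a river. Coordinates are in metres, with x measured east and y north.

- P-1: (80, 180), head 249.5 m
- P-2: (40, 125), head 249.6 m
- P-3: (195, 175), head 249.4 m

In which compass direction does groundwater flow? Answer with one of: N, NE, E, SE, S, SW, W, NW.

NE

With h = a·x + b·y + c and P-1 as origin, the differences give:
  (-40)·a + (-55)·b = +0.1
  115·a + (-5)·b = -0.1
Eliminate b (×(-5) and ×(-55), subtract): 6525·a = -6.00 → a = ∂h/∂x = -0.0009195
Back-substitute: b = ∂h/∂y = -0.001149.
Flow = −∇h = (+0.0009195 east, +0.001149 north), which points northeast.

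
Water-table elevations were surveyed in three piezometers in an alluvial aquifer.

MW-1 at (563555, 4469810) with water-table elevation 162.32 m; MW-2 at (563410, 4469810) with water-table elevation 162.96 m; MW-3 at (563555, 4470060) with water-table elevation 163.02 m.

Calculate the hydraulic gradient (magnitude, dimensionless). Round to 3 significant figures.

0.00523

∂h/∂x = (162.96 − 162.32) / (563410 − 563555) = -0.004414
∂h/∂y = (163.02 − 162.32) / (4470060 − 4469810) = +0.002800
|∇h| = √(-0.004414² + 0.002800²) = 0.005227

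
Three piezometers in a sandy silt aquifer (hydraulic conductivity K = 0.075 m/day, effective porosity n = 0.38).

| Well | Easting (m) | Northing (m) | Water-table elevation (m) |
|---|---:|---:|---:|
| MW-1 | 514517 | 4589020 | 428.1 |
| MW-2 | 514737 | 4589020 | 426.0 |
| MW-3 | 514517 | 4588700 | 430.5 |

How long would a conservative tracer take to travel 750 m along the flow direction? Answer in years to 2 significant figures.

860 years

∂h/∂x = (426.0 − 428.1) / (514737 − 514517) = -0.009545
∂h/∂y = (430.5 − 428.1) / (4588700 − 4589020) = -0.007500
|∇h| = √(-0.009545² + -0.007500²) = 0.01214
Seepage velocity v = K·i/n = 0.075 × 0.01214 / 0.38 = 0.002396 m/day.
t = 750 / 0.002396 = 3.13e+05 days = 857 years.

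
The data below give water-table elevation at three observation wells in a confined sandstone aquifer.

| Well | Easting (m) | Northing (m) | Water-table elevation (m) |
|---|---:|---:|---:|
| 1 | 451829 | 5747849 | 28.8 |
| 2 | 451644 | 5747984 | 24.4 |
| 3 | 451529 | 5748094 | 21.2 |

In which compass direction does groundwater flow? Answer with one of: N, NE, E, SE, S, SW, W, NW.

NW

Differences from 1: to 2 (Δx, Δy, Δh) = (-185, 135, -4.4); to 3 = (-300, 245, -7.6).
Determinant of the coordinate differences = (-185)·245 − (-300)·135 = -4825.
∂h/∂x = [(-4.4)·245 − (-7.6)·135] / -4825 = +0.01078
∂h/∂y = [(-185)·(-7.6) − (-300)·(-4.4)] / -4825 = -0.01782
Flow = −∇h = (-0.01078 east, +0.01782 north), which points northwest.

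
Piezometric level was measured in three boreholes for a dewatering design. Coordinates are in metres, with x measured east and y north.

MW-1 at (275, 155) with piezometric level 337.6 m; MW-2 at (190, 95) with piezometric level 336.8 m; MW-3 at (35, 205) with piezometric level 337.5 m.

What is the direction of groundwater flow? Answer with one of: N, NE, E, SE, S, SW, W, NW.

Taking MW-1 as reference: MW-2−MW-1 = (-85, -60, -0.8); MW-3−MW-1 = (-240, 50, -0.1).
Determinant of the coordinate differences = (-85)·50 − (-240)·(-60) = -18650.
∂h/∂x = [(-0.8)·50 − (-0.1)·(-60)] / -18650 = +0.002466
∂h/∂y = [(-85)·(-0.1) − (-240)·(-0.8)] / -18650 = +0.009839
Flow = −∇h = (-0.002466 east, -0.009839 north), which points south.

S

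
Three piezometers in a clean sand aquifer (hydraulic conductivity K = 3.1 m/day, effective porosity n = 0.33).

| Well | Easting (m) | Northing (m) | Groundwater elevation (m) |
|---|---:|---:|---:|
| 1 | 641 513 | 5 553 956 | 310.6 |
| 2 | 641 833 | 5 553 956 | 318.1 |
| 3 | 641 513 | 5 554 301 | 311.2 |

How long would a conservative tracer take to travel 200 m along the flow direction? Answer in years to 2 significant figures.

∂h/∂x = (318.1 − 310.6) / (641833 − 641513) = +0.02344
∂h/∂y = (311.2 − 310.6) / (5554301 − 5553956) = +0.001739
|∇h| = √(0.02344² + 0.001739²) = 0.0235
Seepage velocity v = K·i/n = 3.1 × 0.0235 / 0.33 = 0.2208 m/day.
t = 200 / 0.2208 = 905.8 days = 2.48 years.

2.5 years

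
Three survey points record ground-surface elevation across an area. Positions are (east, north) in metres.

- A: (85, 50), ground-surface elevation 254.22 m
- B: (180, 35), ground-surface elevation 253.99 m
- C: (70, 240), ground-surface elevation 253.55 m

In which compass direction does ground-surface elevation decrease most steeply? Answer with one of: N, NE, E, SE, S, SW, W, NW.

NE

Taking A as reference: B−A = (95, -15, -0.23); C−A = (-15, 190, -0.67).
Determinant of the coordinate differences = 95·190 − (-15)·(-15) = 17825.
∂z/∂x = [(-0.23)·190 − (-0.67)·(-15)] / 17825 = -0.003015
∂z/∂y = [95·(-0.67) − (-15)·(-0.23)] / 17825 = -0.003764
Steepest decrease is along −∇f = (+0.003015 E, +0.003764 N) → northeast.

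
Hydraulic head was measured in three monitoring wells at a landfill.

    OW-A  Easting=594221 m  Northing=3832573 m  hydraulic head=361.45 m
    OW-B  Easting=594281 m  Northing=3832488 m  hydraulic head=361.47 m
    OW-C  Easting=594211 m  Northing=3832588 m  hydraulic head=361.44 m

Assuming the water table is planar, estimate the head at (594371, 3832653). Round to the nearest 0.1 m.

Differences from OW-A: to OW-B (Δx, Δy, Δh) = (60, -85, +0.02); to OW-C = (-10, 15, -0.01).
Determinant of the coordinate differences = 60·15 − (-10)·(-85) = 50.
∂h/∂x = [(+0.02)·15 − (-0.01)·(-85)] / 50 = -0.01100
∂h/∂y = [60·(-0.01) − (-10)·(+0.02)] / 50 = -0.008000
h(594371, 3832653) = 361.45 + (-0.01100)·(150) + (-0.008000)·(80) = 361.45 -1.650 -0.640 = 359.160 m.

359.2 m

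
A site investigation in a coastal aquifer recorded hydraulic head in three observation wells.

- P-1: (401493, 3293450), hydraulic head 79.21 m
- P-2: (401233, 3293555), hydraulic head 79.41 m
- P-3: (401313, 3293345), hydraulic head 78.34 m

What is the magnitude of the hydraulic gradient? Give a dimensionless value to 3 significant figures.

Differences from P-1: to P-2 (Δx, Δy, Δh) = (-260, 105, +0.20); to P-3 = (-180, -105, -0.87).
Determinant of the coordinate differences = (-260)·(-105) − (-180)·105 = 46200.
∂h/∂x = [(+0.20)·(-105) − (-0.87)·105] / 46200 = +0.001523
∂h/∂y = [(-260)·(-0.87) − (-180)·(+0.20)] / 46200 = +0.005675
|∇h| = √(0.001523² + 0.005675²) = 0.005876

0.00588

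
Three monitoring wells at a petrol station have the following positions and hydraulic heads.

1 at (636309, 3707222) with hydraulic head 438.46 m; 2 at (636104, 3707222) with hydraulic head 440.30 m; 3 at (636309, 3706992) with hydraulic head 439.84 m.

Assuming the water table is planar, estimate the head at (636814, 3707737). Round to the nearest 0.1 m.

430.8 m

∂h/∂x = (440.30 − 438.46) / (636104 − 636309) = -0.008976
∂h/∂y = (439.84 − 438.46) / (3706992 − 3707222) = -0.006000
h(636814, 3707737) = 438.46 + (-0.008976)·(505) + (-0.006000)·(515) = 438.46 -4.533 -3.090 = 430.837 m.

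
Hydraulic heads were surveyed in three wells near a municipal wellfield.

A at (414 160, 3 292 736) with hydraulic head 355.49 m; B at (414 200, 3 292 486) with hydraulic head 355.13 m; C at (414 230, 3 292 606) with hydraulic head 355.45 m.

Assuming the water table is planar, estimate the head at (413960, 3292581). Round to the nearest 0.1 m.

Taking A as reference: B−A = (40, -250, -0.36); C−A = (70, -130, -0.04).
Determinant of the coordinate differences = 40·(-130) − 70·(-250) = 12300.
∂h/∂x = [(-0.36)·(-130) − (-0.04)·(-250)] / 12300 = +0.002992
∂h/∂y = [40·(-0.04) − 70·(-0.36)] / 12300 = +0.001919
h(413960, 3292581) = 355.49 + (+0.002992)·(-200) + (+0.001919)·(-155) = 355.49 -0.598 -0.297 = 354.594 m.

354.6 m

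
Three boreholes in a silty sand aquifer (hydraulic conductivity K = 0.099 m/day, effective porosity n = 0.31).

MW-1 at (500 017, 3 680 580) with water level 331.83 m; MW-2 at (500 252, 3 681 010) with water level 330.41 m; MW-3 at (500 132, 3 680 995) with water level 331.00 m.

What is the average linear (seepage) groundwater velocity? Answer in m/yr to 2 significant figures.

0.57 m/yr

Differences from MW-1: to MW-2 (Δx, Δy, Δh) = (235, 430, -1.42); to MW-3 = (115, 415, -0.83).
Determinant of the coordinate differences = 235·415 − 115·430 = 48075.
∂h/∂x = [(-1.42)·415 − (-0.83)·430] / 48075 = -0.004834
∂h/∂y = [235·(-0.83) − 115·(-1.42)] / 48075 = -0.0006604
|∇h| = √(-0.004834² + -0.0006604²) = 0.004879
Seepage velocity v = K·i/n = 0.099 × 0.004879 / 0.31 = 0.001558 m/day = 0.5691 m/yr.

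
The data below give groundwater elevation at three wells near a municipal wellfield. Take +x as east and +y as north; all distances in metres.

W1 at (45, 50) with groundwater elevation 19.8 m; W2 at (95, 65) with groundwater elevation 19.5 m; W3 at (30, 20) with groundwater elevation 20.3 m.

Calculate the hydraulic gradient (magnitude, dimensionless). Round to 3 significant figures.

0.0161

With h = a·x + b·y + c and W1 as origin, the differences give:
  50·a + 15·b = -0.3
  (-15)·a + (-30)·b = +0.5
Eliminate b (×(-30) and ×15, subtract): -1275·a = 1.50 → a = ∂h/∂x = -0.001176
Back-substitute: b = ∂h/∂y = -0.01608.
|∇h| = √(-0.001176² + -0.01608²) = 0.01612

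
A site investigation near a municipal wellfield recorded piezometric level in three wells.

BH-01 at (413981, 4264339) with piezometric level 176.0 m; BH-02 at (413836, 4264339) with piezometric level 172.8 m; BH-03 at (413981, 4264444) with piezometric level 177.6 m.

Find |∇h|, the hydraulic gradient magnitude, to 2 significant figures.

∂h/∂x = (172.8 − 176.0) / (413836 − 413981) = +0.02207
∂h/∂y = (177.6 − 176.0) / (4264444 − 4264339) = +0.01524
|∇h| = √(0.02207² + 0.01524²) = 0.02682

0.027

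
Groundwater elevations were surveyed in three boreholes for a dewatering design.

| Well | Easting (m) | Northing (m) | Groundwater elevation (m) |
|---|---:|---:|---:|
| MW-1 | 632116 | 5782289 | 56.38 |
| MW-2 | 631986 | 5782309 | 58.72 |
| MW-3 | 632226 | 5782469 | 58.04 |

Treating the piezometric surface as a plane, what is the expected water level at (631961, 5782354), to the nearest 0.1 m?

Differences from MW-1: to MW-2 (Δx, Δy, Δh) = (-130, 20, +2.34); to MW-3 = (110, 180, +1.66).
Solve a·Δx + b·Δy = Δh: det = (-130)·180 − 110·20 = -25600.
∂h/∂x = [(+2.34)·180 − (+1.66)·20] / -25600 = -0.01516
∂h/∂y = [(-130)·(+1.66) − 110·(+2.34)] / -25600 = +0.01848
h(631961, 5782354) = 56.38 + (-0.01516)·(-155) + (+0.01848)·(65) = 56.38 +2.349 +1.201 = 59.931 m.

59.9 m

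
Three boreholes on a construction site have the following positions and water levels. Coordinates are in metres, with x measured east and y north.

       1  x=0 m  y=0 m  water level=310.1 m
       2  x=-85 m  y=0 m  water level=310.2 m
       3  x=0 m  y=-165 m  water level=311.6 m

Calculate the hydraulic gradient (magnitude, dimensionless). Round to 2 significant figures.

0.0092

∂h/∂x = (310.2 − 310.1) / (-85 − 0) = -0.001176
∂h/∂y = (311.6 − 310.1) / (-165 − 0) = -0.009091
|∇h| = √(-0.001176² + -0.009091²) = 0.009167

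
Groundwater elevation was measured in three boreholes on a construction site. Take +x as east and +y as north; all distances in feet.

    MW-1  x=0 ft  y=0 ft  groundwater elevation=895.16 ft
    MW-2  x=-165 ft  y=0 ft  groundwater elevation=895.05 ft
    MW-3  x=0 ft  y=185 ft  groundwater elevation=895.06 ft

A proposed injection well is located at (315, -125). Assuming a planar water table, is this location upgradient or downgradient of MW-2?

∂h/∂x = (895.05 − 895.16) / (-165 − 0) = +0.0006667
∂h/∂y = (895.06 − 895.16) / (185 − 0) = -0.0005405
Head at (315, -125) = 895.16 + (+0.0006667)·(315) + (-0.0005405)·(-125) = 895.44 ft.
That is higher than the 895.05 ft at MW-2, so the point is upgradient.

upgradient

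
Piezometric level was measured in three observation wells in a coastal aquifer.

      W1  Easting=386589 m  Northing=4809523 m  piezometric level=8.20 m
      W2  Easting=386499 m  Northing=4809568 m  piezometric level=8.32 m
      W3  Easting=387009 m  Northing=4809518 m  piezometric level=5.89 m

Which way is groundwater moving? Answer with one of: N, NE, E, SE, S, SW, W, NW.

NE

With h = a·x + b·y + c and W1 as origin, the differences give:
  (-90)·a + 45·b = +0.12
  420·a + (-5)·b = -2.31
Eliminate b (×(-5) and ×45, subtract): -18450·a = 103.350 → a = ∂h/∂x = -0.005602
Back-substitute: b = ∂h/∂y = -0.008537.
Flow = −∇h = (+0.005602 east, +0.008537 north), which points northeast.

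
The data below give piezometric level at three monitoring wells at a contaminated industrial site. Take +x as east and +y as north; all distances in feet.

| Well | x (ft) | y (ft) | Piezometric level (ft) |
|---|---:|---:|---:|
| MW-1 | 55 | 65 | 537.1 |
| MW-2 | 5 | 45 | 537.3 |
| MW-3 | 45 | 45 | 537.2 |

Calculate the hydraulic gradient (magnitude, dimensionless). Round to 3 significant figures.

0.00451

Three-point gradient (reference MW-1): Δ to MW-2 = (-50, -20, +0.2), Δ to MW-3 = (-10, -20, +0.1).
∂h/∂x = -0.002500, ∂h/∂y = -0.003750 (det = 800).
|∇h| = √(-0.002500² + -0.003750²) = 0.004507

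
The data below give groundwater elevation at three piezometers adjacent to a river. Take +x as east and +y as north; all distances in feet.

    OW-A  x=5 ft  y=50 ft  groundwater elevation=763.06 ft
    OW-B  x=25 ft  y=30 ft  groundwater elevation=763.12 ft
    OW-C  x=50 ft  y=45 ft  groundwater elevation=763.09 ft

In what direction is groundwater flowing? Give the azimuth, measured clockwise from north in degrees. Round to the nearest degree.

With h = a·x + b·y + c and OW-A as origin, the differences give:
  20·a + (-20)·b = +0.06
  45·a + (-5)·b = +0.03
Eliminate b (×(-5) and ×(-20), subtract): 800·a = 0.300 → a = ∂h/∂x = +0.0003750
Back-substitute: b = ∂h/∂y = -0.002625.
Flow direction (−∇h) has components (-0.0003750 E, +0.002625 N).
Azimuth = atan2(E, N) = atan2(-0.0003750, +0.002625) = 351.9° ≈ 352°.

352°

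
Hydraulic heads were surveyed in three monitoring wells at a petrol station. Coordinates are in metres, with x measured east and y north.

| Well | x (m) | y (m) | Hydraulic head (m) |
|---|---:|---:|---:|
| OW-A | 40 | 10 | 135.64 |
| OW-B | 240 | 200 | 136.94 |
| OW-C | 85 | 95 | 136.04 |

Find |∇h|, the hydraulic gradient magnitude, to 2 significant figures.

0.0048

Differences from OW-A: to OW-B (Δx, Δy, Δh) = (200, 190, +1.30); to OW-C = (45, 85, +0.40).
Determinant of the coordinate differences = 200·85 − 45·190 = 8450.
∂h/∂x = [(+1.30)·85 − (+0.40)·190] / 8450 = +0.004083
∂h/∂y = [200·(+0.40) − 45·(+1.30)] / 8450 = +0.002544
|∇h| = √(0.004083² + 0.002544²) = 0.004811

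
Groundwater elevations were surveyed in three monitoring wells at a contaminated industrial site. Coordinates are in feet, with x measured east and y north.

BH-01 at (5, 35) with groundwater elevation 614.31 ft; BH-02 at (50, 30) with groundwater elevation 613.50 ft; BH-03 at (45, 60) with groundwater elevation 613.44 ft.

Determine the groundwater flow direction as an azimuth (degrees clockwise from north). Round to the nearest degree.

075°

With h = a·x + b·y + c and BH-01 as origin, the differences give:
  45·a + (-5)·b = -0.81
  40·a + 25·b = -0.87
Eliminate b (×25 and ×(-5), subtract): 1325·a = -24.600 → a = ∂h/∂x = -0.01857
Back-substitute: b = ∂h/∂y = -0.005094.
Flow direction (−∇h) has components (+0.01857 E, +0.005094 N).
Azimuth = atan2(E, N) = atan2(+0.01857, +0.005094) = 74.7° ≈ 075°.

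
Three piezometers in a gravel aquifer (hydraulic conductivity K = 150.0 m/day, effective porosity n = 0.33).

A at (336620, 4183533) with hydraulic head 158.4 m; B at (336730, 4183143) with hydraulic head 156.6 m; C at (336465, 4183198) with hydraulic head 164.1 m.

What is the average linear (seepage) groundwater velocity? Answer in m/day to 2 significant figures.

Taking A as reference: B−A = (110, -390, -1.8); C−A = (-155, -335, +5.7).
Solve a·Δx + b·Δy = Δh: det = 110·(-335) − (-155)·(-390) = -97300.
∂h/∂x = [(-1.8)·(-335) − (+5.7)·(-390)] / -97300 = -0.02904
∂h/∂y = [110·(+5.7) − (-155)·(-1.8)] / -97300 = -0.003577
|∇h| = √(-0.02904² + -0.003577²) = 0.02926
Seepage velocity v = K·i/n = 150.0 × 0.02926 / 0.33 = 13.3 m/day.

13 m/day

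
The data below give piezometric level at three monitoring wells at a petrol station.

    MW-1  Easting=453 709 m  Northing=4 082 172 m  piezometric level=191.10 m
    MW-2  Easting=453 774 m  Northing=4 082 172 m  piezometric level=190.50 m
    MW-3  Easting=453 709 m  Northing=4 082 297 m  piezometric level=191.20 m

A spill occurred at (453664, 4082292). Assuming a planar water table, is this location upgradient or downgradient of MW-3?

∂h/∂x = (190.50 − 191.10) / (453774 − 453709) = -0.009231
∂h/∂y = (191.20 − 191.10) / (4082297 − 4082172) = +0.0008000
Head at (453664, 4082292) = 191.10 + (-0.009231)·(-45) + (+0.0008000)·(120) = 191.61 m.
That is higher than the 191.20 m at MW-3, so the point is upgradient.

upgradient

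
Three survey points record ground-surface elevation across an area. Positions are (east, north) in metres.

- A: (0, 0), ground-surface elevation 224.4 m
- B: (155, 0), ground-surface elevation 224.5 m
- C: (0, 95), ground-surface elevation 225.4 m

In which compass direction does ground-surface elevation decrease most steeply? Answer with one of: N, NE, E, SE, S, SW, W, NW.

∂z/∂x = (224.5 − 224.4) / (155 − 0) = +0.0006452
∂z/∂y = (225.4 − 224.4) / (95 − 0) = +0.01053
Steepest decrease is along −∇f = (-0.0006452 E, -0.01053 N) → south.

S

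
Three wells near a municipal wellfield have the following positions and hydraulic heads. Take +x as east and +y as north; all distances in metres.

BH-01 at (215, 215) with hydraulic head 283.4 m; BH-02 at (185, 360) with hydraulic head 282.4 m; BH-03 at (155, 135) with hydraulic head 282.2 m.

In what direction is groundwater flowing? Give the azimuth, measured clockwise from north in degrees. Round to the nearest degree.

275°

Taking BH-01 as reference: BH-02−BH-01 = (-30, 145, -1.0); BH-03−BH-01 = (-60, -80, -1.2).
Determinant of the coordinate differences = (-30)·(-80) − (-60)·145 = 11100.
∂h/∂x = [(-1.0)·(-80) − (-1.2)·145] / 11100 = +0.02288
∂h/∂y = [(-30)·(-1.2) − (-60)·(-1.0)] / 11100 = -0.002162
Flow direction (−∇h) has components (-0.02288 E, +0.002162 N).
Azimuth = atan2(E, N) = atan2(-0.02288, +0.002162) = 275.4° ≈ 275°.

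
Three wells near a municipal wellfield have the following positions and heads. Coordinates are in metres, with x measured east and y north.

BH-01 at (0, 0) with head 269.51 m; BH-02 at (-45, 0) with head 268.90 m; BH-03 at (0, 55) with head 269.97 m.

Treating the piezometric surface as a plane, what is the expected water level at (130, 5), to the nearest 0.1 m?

∂h/∂x = (268.90 − 269.51) / (-45 − 0) = +0.01356
∂h/∂y = (269.97 − 269.51) / (55 − 0) = +0.008364
h(130, 5) = 269.51 + (+0.01356)·(130) + (+0.008364)·(5) = 269.51 +1.762 +0.042 = 271.314 m.

271.3 m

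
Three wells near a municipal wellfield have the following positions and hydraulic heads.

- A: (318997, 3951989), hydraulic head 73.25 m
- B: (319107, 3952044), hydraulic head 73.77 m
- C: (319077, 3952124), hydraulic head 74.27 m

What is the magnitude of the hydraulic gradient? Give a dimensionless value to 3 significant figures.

0.00689

Differences from A: to B (Δx, Δy, Δh) = (110, 55, +0.52); to C = (80, 135, +1.02).
Solve a·Δx + b·Δy = Δh: det = 110·135 − 80·55 = 10450.
∂h/∂x = [(+0.52)·135 − (+1.02)·55] / 10450 = +0.001349
∂h/∂y = [110·(+1.02) − 80·(+0.52)] / 10450 = +0.006756
|∇h| = √(0.001349² + 0.006756²) = 0.006889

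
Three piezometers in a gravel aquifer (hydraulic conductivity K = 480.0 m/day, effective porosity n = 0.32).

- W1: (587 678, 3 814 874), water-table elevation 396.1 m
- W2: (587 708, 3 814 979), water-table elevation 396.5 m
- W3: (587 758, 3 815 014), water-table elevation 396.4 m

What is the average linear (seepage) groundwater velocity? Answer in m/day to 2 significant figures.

With h = a·x + b·y + c and W1 as origin, the differences give:
  30·a + 105·b = +0.4
  80·a + 140·b = +0.3
Eliminate b (×140 and ×105, subtract): -4200·a = 24.50 → a = ∂h/∂x = -0.005833
Back-substitute: b = ∂h/∂y = +0.005476.
|∇h| = √(-0.005833² + 0.005476²) = 0.008001
Seepage velocity v = K·i/n = 480.0 × 0.008001 / 0.32 = 12 m/day.

12 m/day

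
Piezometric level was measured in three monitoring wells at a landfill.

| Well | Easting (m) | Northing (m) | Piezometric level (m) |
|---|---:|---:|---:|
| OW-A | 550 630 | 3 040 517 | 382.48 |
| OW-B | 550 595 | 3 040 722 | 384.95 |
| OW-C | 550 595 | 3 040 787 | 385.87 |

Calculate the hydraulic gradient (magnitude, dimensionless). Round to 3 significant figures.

0.0188

With h = a·x + b·y + c and OW-A as origin, the differences give:
  (-35)·a + 205·b = +2.47
  (-35)·a + 270·b = +3.39
Eliminate b (×270 and ×205, subtract): -2275·a = -28.050 → a = ∂h/∂x = +0.01233
Back-substitute: b = ∂h/∂y = +0.01415.
|∇h| = √(0.01233² + 0.01415²) = 0.01877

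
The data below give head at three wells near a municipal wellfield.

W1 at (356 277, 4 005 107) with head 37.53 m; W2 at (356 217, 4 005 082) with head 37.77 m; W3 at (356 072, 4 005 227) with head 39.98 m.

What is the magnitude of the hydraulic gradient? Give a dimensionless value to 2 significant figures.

0.011

Taking W1 as reference: W2−W1 = (-60, -25, +0.24); W3−W1 = (-205, 120, +2.45).
Determinant of the coordinate differences = (-60)·120 − (-205)·(-25) = -12325.
∂h/∂x = [(+0.24)·120 − (+2.45)·(-25)] / -12325 = -0.007306
∂h/∂y = [(-60)·(+2.45) − (-205)·(+0.24)] / -12325 = +0.007935
|∇h| = √(-0.007306² + 0.007935²) = 0.01079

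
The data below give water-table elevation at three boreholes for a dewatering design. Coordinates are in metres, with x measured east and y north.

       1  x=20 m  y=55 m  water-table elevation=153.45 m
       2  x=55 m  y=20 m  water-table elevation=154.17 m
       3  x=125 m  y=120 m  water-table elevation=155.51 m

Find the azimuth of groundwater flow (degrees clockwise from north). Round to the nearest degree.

Differences from 1: to 2 (Δx, Δy, Δh) = (35, -35, +0.72); to 3 = (105, 65, +2.06).
Solve a·Δx + b·Δy = Δh: det = 35·65 − 105·(-35) = 5950.
∂h/∂x = [(+0.72)·65 − (+2.06)·(-35)] / 5950 = +0.01998
∂h/∂y = [35·(+2.06) − 105·(+0.72)] / 5950 = -0.0005882
Flow direction (−∇h) has components (-0.01998 E, +0.0005882 N).
Azimuth = atan2(E, N) = atan2(-0.01998, +0.0005882) = 271.7° ≈ 272°.

272°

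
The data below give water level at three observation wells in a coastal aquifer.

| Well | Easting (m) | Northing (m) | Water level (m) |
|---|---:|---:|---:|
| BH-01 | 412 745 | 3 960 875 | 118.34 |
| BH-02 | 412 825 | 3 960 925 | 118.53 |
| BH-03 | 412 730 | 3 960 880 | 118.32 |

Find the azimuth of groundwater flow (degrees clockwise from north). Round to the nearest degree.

With h = a·x + b·y + c and BH-01 as origin, the differences give:
  80·a + 50·b = +0.19
  (-15)·a + 5·b = -0.02
Eliminate b (×5 and ×50, subtract): 1150·a = 1.950 → a = ∂h/∂x = +0.001696
Back-substitute: b = ∂h/∂y = +0.001087.
Flow direction (−∇h) has components (-0.001696 E, -0.001087 N).
Azimuth = atan2(E, N) = atan2(-0.001696, -0.001087) = 237.3° ≈ 237°.

237°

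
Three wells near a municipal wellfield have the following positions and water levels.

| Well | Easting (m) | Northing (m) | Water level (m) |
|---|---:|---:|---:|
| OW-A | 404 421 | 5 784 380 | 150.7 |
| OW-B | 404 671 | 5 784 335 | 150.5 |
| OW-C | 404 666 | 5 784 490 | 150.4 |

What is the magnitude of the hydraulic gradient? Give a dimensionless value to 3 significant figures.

Taking OW-A as reference: OW-B−OW-A = (250, -45, -0.2); OW-C−OW-A = (245, 110, -0.3).
Determinant of the coordinate differences = 250·110 − 245·(-45) = 38525.
∂h/∂x = [(-0.2)·110 − (-0.3)·(-45)] / 38525 = -0.0009215
∂h/∂y = [250·(-0.3) − 245·(-0.2)] / 38525 = -0.0006749
|∇h| = √(-0.0009215² + -0.0006749²) = 0.001142

0.00114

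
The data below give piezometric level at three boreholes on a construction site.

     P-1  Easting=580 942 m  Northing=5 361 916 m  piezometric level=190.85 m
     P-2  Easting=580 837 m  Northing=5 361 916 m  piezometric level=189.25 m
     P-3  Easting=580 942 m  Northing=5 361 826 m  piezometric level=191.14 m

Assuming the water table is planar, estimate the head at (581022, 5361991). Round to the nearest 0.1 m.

191.8 m

∂h/∂x = (189.25 − 190.85) / (580837 − 580942) = +0.01524
∂h/∂y = (191.14 − 190.85) / (5361826 − 5361916) = -0.003222
h(581022, 5361991) = 190.85 + (+0.01524)·(80) + (-0.003222)·(75) = 190.85 +1.219 -0.242 = 191.827 m.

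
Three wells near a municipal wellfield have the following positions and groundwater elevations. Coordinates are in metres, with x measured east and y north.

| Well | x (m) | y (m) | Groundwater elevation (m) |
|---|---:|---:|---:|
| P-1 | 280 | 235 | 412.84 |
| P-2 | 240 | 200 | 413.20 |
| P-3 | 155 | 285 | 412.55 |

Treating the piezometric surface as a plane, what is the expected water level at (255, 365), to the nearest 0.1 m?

411.7 m

Differences from P-1: to P-2 (Δx, Δy, Δh) = (-40, -35, +0.36); to P-3 = (-125, 50, -0.29).
Determinant of the coordinate differences = (-40)·50 − (-125)·(-35) = -6375.
∂h/∂x = [(+0.36)·50 − (-0.29)·(-35)] / -6375 = -0.001231
∂h/∂y = [(-40)·(-0.29) − (-125)·(+0.36)] / -6375 = -0.008878
h(255, 365) = 412.84 + (-0.001231)·(-25) + (-0.008878)·(130) = 412.84 +0.031 -1.154 = 411.717 m.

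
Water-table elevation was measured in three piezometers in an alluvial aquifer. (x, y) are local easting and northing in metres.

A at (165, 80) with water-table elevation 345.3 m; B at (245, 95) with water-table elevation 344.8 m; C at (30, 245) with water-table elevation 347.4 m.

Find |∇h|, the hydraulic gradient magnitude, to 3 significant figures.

With h = a·x + b·y + c and A as origin, the differences give:
  80·a + 15·b = -0.5
  (-135)·a + 165·b = +2.1
Eliminate b (×165 and ×15, subtract): 15225·a = -114.00 → a = ∂h/∂x = -0.007488
Back-substitute: b = ∂h/∂y = +0.006601.
|∇h| = √(-0.007488² + 0.006601²) = 0.009982

0.00998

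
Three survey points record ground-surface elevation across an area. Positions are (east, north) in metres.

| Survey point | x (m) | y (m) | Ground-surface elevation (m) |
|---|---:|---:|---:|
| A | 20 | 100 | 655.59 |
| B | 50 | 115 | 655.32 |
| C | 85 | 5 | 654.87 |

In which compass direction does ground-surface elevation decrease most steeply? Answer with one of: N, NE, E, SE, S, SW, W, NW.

Differences from A: to B (Δx, Δy, Δh) = (30, 15, -0.27); to C = (65, -95, -0.72).
Determinant of the coordinate differences = 30·(-95) − 65·15 = -3825.
∂z/∂x = [(-0.27)·(-95) − (-0.72)·15] / -3825 = -0.009529
∂z/∂y = [30·(-0.72) − 65·(-0.27)] / -3825 = +0.001059
Steepest decrease is along −∇f = (+0.009529 E, -0.001059 N) → east.

E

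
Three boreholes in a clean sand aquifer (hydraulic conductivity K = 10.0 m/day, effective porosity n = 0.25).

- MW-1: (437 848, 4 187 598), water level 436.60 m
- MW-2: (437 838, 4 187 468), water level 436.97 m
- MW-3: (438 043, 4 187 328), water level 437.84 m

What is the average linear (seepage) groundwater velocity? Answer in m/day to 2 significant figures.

0.15 m/day

Differences from MW-1: to MW-2 (Δx, Δy, Δh) = (-10, -130, +0.37); to MW-3 = (195, -270, +1.24).
Solve a·Δx + b·Δy = Δh: det = (-10)·(-270) − 195·(-130) = 28050.
∂h/∂x = [(+0.37)·(-270) − (+1.24)·(-130)] / 28050 = +0.002185
∂h/∂y = [(-10)·(+1.24) − 195·(+0.37)] / 28050 = -0.003014
|∇h| = √(0.002185² + -0.003014²) = 0.003723
Seepage velocity v = K·i/n = 10.0 × 0.003723 / 0.25 = 0.1489 m/day.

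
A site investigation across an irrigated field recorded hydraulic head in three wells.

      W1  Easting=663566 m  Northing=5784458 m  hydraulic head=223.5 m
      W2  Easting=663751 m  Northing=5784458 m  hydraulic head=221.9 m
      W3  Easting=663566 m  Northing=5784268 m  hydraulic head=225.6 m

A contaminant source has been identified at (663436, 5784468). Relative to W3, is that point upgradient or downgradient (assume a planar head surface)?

downgradient

∂h/∂x = (221.9 − 223.5) / (663751 − 663566) = -0.008649
∂h/∂y = (225.6 − 223.5) / (5784268 − 5784458) = -0.01105
Head at (663436, 5784468) = 223.5 + (-0.008649)·(-130) + (-0.01105)·(10) = 224.51 m.
That is lower than the 225.6 m at W3, so the point is downgradient.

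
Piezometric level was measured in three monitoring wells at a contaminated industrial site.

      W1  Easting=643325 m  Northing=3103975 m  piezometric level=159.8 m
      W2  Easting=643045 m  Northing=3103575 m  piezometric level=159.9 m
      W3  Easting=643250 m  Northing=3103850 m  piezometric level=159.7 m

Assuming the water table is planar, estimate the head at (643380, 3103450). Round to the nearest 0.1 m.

With h = a·x + b·y + c and W1 as origin, the differences give:
  (-280)·a + (-400)·b = +0.1
  (-75)·a + (-125)·b = -0.1
Eliminate b (×(-125) and ×(-400), subtract): 5000·a = -52.50 → a = ∂h/∂x = -0.01050
Back-substitute: b = ∂h/∂y = +0.007100.
h(643380, 3103450) = 159.8 + (-0.01050)·(55) + (+0.007100)·(-525) = 159.8 -0.578 -3.728 = 155.495 m.

155.5 m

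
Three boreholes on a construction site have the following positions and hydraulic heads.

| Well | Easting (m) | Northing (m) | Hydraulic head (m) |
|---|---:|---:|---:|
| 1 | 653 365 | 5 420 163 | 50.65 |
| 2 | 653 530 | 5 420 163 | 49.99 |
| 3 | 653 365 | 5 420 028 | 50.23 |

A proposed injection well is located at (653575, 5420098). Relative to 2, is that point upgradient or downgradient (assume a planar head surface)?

downgradient

∂h/∂x = (49.99 − 50.65) / (653530 − 653365) = -0.004000
∂h/∂y = (50.23 − 50.65) / (5420028 − 5420163) = +0.003111
Head at (653575, 5420098) = 50.65 + (-0.004000)·(210) + (+0.003111)·(-65) = 49.61 m.
That is lower than the 49.99 m at 2, so the point is downgradient.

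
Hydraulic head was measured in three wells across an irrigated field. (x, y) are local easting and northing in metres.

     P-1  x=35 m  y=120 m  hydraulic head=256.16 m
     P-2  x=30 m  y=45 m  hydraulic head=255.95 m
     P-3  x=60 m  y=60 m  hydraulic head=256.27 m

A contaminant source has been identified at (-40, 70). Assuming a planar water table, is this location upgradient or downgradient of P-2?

Differences from P-1: to P-2 (Δx, Δy, Δh) = (-5, -75, -0.21); to P-3 = (25, -60, +0.11).
Determinant of the coordinate differences = (-5)·(-60) − 25·(-75) = 2175.
∂h/∂x = [(-0.21)·(-60) − (+0.11)·(-75)] / 2175 = +0.009586
∂h/∂y = [(-5)·(+0.11) − 25·(-0.21)] / 2175 = +0.002161
Head at (-40, 70) = 256.16 + (+0.009586)·(-75) + (+0.002161)·(-50) = 255.33 m.
That is lower than the 255.95 m at P-2, so the point is downgradient.

downgradient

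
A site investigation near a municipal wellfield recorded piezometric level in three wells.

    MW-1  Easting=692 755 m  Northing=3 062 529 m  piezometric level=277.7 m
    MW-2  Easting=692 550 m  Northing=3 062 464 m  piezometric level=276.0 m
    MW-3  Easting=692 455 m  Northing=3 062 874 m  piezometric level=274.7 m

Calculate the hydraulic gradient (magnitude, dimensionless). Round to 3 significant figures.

0.00874

Differences from MW-1: to MW-2 (Δx, Δy, Δh) = (-205, -65, -1.7); to MW-3 = (-300, 345, -3.0).
Determinant of the coordinate differences = (-205)·345 − (-300)·(-65) = -90225.
∂h/∂x = [(-1.7)·345 − (-3.0)·(-65)] / -90225 = +0.008662
∂h/∂y = [(-205)·(-3.0) − (-300)·(-1.7)] / -90225 = -0.001164
|∇h| = √(0.008662² + -0.001164²) = 0.00874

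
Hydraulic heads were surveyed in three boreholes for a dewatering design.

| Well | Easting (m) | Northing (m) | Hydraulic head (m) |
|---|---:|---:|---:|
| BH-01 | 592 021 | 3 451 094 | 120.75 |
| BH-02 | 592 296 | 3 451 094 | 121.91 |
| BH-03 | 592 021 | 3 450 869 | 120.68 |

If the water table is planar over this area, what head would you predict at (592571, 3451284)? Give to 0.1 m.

123.1 m

∂h/∂x = (121.91 − 120.75) / (592296 − 592021) = +0.004218
∂h/∂y = (120.68 − 120.75) / (3450869 − 3451094) = +0.0003111
h(592571, 3451284) = 120.75 + (+0.004218)·(550) + (+0.0003111)·(190) = 120.75 +2.320 +0.059 = 123.129 m.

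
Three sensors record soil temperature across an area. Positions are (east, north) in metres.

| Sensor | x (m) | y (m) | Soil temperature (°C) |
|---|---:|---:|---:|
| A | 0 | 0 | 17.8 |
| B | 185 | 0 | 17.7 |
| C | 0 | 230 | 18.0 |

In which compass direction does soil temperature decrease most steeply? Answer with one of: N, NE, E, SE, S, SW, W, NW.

SE

∂T/∂x = (17.7 − 17.8) / (185 − 0) = -0.0005405
∂T/∂y = (18.0 − 17.8) / (230 − 0) = +0.0008696
Steepest decrease is along −∇f = (+0.0005405 E, -0.0008696 N) → southeast.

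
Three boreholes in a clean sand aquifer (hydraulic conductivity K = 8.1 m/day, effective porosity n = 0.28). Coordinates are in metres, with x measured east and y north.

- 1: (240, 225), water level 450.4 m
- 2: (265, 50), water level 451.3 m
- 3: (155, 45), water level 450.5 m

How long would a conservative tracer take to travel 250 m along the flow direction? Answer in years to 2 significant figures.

2.8 years

Taking 1 as reference: 2−1 = (25, -175, +0.9); 3−1 = (-85, -180, +0.1).
Determinant of the coordinate differences = 25·(-180) − (-85)·(-175) = -19375.
∂h/∂x = [(+0.9)·(-180) − (+0.1)·(-175)] / -19375 = +0.007458
∂h/∂y = [25·(+0.1) − (-85)·(+0.9)] / -19375 = -0.004077
|∇h| = √(0.007458² + -0.004077²) = 0.0085
Seepage velocity v = K·i/n = 8.1 × 0.0085 / 0.28 = 0.2459 m/day.
t = 250 / 0.2459 = 1017 days = 2.78 years.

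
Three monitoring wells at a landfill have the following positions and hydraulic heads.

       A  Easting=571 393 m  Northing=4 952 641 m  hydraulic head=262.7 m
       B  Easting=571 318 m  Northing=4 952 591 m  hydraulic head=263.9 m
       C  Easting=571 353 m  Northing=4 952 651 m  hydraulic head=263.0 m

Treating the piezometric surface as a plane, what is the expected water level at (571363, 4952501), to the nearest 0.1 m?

264.3 m

Taking A as reference: B−A = (-75, -50, +1.2); C−A = (-40, 10, +0.3).
Solve a·Δx + b·Δy = Δh: det = (-75)·10 − (-40)·(-50) = -2750.
∂h/∂x = [(+1.2)·10 − (+0.3)·(-50)] / -2750 = -0.009818
∂h/∂y = [(-75)·(+0.3) − (-40)·(+1.2)] / -2750 = -0.009273
h(571363, 4952501) = 262.7 + (-0.009818)·(-30) + (-0.009273)·(-140) = 262.7 +0.295 +1.298 = 264.293 m.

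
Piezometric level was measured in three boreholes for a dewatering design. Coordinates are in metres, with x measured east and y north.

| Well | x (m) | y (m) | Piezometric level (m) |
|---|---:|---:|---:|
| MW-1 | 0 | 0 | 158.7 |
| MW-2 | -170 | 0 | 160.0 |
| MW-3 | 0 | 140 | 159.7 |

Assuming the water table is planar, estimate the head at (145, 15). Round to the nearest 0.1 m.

∂h/∂x = (160.0 − 158.7) / (-170 − 0) = -0.007647
∂h/∂y = (159.7 − 158.7) / (140 − 0) = +0.007143
h(145, 15) = 158.7 + (-0.007647)·(145) + (+0.007143)·(15) = 158.7 -1.109 +0.107 = 157.698 m.

157.7 m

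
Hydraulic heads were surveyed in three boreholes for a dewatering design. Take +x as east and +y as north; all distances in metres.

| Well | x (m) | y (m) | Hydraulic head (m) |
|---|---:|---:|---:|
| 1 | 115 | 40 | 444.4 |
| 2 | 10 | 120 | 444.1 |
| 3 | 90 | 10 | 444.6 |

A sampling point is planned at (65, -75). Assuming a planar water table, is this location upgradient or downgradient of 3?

upgradient

With h = a·x + b·y + c and 1 as origin, the differences give:
  (-105)·a + 80·b = -0.3
  (-25)·a + (-30)·b = +0.2
Eliminate b (×(-30) and ×80, subtract): 5150·a = -7.00 → a = ∂h/∂x = -0.001359
Back-substitute: b = ∂h/∂y = -0.005534.
Head at (65, -75) = 444.4 + (-0.001359)·(-50) + (-0.005534)·(-115) = 445.10 m.
That is higher than the 444.6 m at 3, so the point is upgradient.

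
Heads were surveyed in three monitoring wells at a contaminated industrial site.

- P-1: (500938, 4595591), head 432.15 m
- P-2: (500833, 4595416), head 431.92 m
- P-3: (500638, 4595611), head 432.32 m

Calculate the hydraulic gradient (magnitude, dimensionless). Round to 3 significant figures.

Taking P-1 as reference: P-2−P-1 = (-105, -175, -0.23); P-3−P-1 = (-300, 20, +0.17).
Solve a·Δx + b·Δy = Δh: det = (-105)·20 − (-300)·(-175) = -54600.
∂h/∂x = [(-0.23)·20 − (+0.17)·(-175)] / -54600 = -0.0004606
∂h/∂y = [(-105)·(+0.17) − (-300)·(-0.23)] / -54600 = +0.001591
|∇h| = √(-0.0004606² + 0.001591²) = 0.001656

0.00166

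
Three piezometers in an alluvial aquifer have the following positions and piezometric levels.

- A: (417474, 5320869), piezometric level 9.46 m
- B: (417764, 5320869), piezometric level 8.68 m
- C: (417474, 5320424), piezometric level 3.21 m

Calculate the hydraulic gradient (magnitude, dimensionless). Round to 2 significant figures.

∂h/∂x = (8.68 − 9.46) / (417764 − 417474) = -0.002690
∂h/∂y = (3.21 − 9.46) / (5320424 − 5320869) = +0.01404
|∇h| = √(-0.002690² + 0.01404²) = 0.0143

0.014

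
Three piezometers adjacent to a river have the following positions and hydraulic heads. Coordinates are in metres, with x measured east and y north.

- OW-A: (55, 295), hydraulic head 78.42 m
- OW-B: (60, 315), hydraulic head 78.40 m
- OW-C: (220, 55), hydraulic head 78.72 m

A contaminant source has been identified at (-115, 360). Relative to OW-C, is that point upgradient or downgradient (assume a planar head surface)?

downgradient

Differences from OW-A: to OW-B (Δx, Δy, Δh) = (5, 20, -0.02); to OW-C = (165, -240, +0.30).
Solve a·Δx + b·Δy = Δh: det = 5·(-240) − 165·20 = -4500.
∂h/∂x = [(-0.02)·(-240) − (+0.30)·20] / -4500 = +0.0002667
∂h/∂y = [5·(+0.30) − 165·(-0.02)] / -4500 = -0.001067
Head at (-115, 360) = 78.42 + (+0.0002667)·(-170) + (-0.001067)·(65) = 78.31 m.
That is lower than the 78.72 m at OW-C, so the point is downgradient.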